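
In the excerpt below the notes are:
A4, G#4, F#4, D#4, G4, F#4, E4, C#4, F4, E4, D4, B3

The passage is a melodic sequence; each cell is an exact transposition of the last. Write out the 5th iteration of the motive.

With a 4-note motive the entries are A4, G4, F4, each down a 2nd from the previous.
Carrying on: Eb4 → Db4.
Statement 5 starts on Db4 and keeps the same exact contour: Db4 C4 Bb3 G3.

Db4 C4 Bb3 G3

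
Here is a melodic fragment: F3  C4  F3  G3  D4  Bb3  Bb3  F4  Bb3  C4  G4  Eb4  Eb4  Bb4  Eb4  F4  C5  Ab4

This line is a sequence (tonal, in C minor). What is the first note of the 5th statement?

Unit = 6 notes; the statements start on F3, Bb3, Eb4, moving up a 4th each time.
Continuing: Ab4 → D5. Statement 5 starts on D5.

D5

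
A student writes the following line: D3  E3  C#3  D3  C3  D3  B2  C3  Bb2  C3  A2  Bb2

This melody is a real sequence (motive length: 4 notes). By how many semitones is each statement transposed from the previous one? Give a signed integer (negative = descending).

With a 4-note motive the entries are D3, C3, Bb2, each down a 2nd from the previous.
Counting half-steps from D3 to C3: -2.

-2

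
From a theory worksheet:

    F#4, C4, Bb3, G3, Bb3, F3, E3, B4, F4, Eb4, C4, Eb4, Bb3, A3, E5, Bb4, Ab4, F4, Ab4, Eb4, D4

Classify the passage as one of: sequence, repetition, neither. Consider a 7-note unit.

Each 7-note cell is the previous one transposed up a 4th.

sequence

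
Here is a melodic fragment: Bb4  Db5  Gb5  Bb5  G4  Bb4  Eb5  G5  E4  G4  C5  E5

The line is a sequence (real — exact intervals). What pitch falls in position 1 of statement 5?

A#3

With 4-note cells, note 1 of each statement runs Bb4, G4, E4.
Extending down a 3rd: C#4 → A#3.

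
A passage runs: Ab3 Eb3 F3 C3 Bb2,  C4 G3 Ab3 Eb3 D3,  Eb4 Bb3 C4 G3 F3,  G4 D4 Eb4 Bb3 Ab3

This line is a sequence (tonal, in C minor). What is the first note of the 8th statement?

With a 5-note motive the entries are Ab3, C4, Eb4, G4, each up a 3rd from the previous.
Continuing: Bb4 → D5 → F5 → Ab5. Statement 8 starts on Ab5.

Ab5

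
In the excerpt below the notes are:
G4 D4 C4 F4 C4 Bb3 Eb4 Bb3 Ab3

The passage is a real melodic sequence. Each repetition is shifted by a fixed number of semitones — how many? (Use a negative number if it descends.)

With a 3-note motive the entries are G4, F4, Eb4, each down a 2nd from the previous.
Counting half-steps from G4 to F4: -2.

-2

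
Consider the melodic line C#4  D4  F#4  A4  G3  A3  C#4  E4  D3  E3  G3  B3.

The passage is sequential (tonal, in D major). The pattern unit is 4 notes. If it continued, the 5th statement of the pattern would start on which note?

E2

The 4-note cells begin on C#4, G3, D3 — each down a 4th from the last.
Continuing: A2 → E2. Statement 5 starts on E2.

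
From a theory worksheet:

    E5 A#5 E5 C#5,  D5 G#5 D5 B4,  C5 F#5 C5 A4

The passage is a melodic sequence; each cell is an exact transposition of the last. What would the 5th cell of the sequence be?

Ab4 D5 Ab4 F4

Taking 4-note groups, the heads are E5, D5, C5: the pattern moves down a 2nd.
Extending down a 2nd: Bb4 → Ab4.
From Ab4 the exact shape gives Ab4 D5 Ab4 F4.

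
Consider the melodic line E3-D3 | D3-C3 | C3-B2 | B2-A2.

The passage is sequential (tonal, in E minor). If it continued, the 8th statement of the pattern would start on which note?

E2

The 2-note cells begin on E3, D3, C3, B2 — each down a 2nd from the last.
Continuing: A2 → G2 → F#2 → E2. Statement 8 starts on E2.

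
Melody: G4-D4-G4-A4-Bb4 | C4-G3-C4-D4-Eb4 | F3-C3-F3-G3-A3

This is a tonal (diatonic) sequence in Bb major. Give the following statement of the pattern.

Unit = 5 notes; the statements start on G4, C4, F3, moving down a 5th each time.
Statement 4 starts on Bb2 and keeps the same diatonic contour: Bb2 F2 Bb2 C3 D3.

Bb2 F2 Bb2 C3 D3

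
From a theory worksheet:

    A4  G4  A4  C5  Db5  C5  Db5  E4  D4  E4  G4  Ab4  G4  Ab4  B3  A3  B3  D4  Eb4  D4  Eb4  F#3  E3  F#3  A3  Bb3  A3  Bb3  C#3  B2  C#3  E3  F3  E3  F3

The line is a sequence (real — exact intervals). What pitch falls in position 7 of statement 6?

Grouping in 7s, the 7th note of each cell is Db5, Ab4, Eb4, Bb3, F3.
Each moves down a 4th; the next is C3.

C3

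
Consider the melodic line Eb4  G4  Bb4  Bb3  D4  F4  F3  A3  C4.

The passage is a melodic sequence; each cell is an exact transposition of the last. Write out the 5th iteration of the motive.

Unit = 3 notes; the statements start on Eb4, Bb3, F3, moving down a 4th each time.
Carrying on: C3 → G2.
Statement 5 starts on G2 and keeps the same exact contour: G2 B2 D3.

G2 B2 D3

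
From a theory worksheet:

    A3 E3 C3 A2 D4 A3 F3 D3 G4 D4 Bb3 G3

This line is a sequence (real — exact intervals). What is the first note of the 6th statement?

Bb5

Taking 4-note groups, the heads are A3, D4, G4: the pattern moves up a 4th.
Extending the heads up a 4th: C5 → F5 → Bb5.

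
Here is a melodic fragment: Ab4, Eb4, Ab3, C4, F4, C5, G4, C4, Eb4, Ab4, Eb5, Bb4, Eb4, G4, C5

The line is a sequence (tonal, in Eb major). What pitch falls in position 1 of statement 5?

Bb5

The unit is 5 notes. Position-1 pitches of the 3 shown cells: Ab4, C5, Eb5.
Extending up a 3rd: G5 → Bb5.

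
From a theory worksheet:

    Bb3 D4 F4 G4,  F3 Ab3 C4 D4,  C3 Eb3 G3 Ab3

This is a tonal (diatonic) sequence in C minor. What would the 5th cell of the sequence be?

The 4-note cells begin on Bb3, F3, C3 — each down a 4th from the last.
Carrying on: G2 → D2.
So cell 5 is D2 F2 Ab2 Bb2.

D2 F2 Ab2 Bb2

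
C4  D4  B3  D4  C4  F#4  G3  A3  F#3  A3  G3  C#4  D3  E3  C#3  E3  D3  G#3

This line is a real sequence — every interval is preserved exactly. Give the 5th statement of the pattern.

With a 6-note motive the entries are C4, G3, D3, each down a 4th from the previous.
Continuing the starts: A2 → E2.
From E2 the exact shape gives E2 F#2 D#2 F#2 E2 A#2.

E2 F#2 D#2 F#2 E2 A#2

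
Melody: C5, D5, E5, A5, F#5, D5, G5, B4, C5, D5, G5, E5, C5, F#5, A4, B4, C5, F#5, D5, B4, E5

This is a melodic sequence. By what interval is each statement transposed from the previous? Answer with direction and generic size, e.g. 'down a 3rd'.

Taking 7-note groups, the heads are C5, B4, A4: the pattern moves down a 2nd.
From C5 to B4: down a 2nd.

down a 2nd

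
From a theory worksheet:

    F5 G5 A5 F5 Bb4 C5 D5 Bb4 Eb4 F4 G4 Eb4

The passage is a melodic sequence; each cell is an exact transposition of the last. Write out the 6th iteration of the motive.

Taking 4-note groups, the heads are F5, Bb4, Eb4: the pattern moves down a 5th.
Continuing the starts: Ab3 → Db3 → Gb2.
So cell 6 is Gb2 Ab2 Bb2 Gb2.

Gb2 Ab2 Bb2 Gb2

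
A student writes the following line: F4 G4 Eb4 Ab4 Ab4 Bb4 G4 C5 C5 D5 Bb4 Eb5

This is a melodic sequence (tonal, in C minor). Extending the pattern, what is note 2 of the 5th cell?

Ab5

Grouping in 4s, the 2nd note of each cell is G4, Bb4, D5.
Each moves up a 3rd. Continuing: F5 → Ab5.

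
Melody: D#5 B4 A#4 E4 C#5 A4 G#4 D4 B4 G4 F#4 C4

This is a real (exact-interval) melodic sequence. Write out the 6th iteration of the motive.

F4 Db4 C4 Gb3

Taking 4-note groups, the heads are D#5, C#5, B4: the pattern moves down a 2nd.
Carrying on: A4 → G4 → F4.
From F4 the exact shape gives F4 Db4 C4 Gb3.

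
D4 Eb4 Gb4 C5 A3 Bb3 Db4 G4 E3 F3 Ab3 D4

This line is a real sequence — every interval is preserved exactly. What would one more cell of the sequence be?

Taking 4-note groups, the heads are D4, A3, E3: the pattern moves down a 4th.
From B2 the exact shape gives B2 C3 Eb3 A3.

B2 C3 Eb3 A3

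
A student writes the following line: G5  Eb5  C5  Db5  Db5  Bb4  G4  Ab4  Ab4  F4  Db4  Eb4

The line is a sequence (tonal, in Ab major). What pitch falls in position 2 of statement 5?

G3

With 4-note cells, note 2 of each statement runs Eb5, Bb4, F4.
Carrying that down a 4th forward: C4 → G3.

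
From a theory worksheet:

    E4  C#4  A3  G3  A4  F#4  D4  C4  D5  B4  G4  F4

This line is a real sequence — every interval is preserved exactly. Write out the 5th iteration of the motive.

C6 A5 F5 Eb5

With a 4-note motive the entries are E4, A4, D5, each up a 4th from the previous.
Continuing the starts: G5 → C6.
Statement 5 starts on C6 and keeps the same exact contour: C6 A5 F5 Eb5.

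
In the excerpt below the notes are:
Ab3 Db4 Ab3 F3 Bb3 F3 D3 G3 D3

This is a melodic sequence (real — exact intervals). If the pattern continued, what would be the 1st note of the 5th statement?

With 3-note cells, note 1 of each statement runs Ab3, F3, D3.
Each moves down a 3rd. Continuing: B2 → G#2.

G#2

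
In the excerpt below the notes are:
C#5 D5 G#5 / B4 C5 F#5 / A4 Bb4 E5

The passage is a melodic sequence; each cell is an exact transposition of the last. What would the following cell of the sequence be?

The 3-note cells begin on C#5, B4, A4 — each down a 2nd from the last.
So cell 4 is G4 Ab4 D5.

G4 Ab4 D5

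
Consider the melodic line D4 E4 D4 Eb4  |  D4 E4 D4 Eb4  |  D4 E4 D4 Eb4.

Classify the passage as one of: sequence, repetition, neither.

repetition

Each 4-note cell is identical (D4 E4 D4 Eb4), restated at the same pitch.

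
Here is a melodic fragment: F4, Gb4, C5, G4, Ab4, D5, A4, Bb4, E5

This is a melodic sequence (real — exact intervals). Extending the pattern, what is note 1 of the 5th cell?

With 3-note cells, note 1 of each statement runs F4, G4, A4.
Carrying that up a 2nd forward: B4 → C#5.

C#5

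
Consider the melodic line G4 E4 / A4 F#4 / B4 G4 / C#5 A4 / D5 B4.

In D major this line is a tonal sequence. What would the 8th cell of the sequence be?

G5 E5

With a 2-note motive the entries are G4, A4, B4, C#5, D5, each up a 2nd from the previous.
Extending up a 2nd: E5 → F#5 → G5.
From G5 the diatonic shape gives G5 E5.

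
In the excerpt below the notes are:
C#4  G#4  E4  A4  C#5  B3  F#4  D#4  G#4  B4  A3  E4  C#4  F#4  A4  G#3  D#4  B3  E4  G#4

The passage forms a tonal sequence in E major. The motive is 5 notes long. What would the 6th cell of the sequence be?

Taking 5-note groups, the heads are C#4, B3, A3, G#3: the pattern moves down a 2nd.
Carrying on: F#3 → E3.
From E3 the diatonic shape gives E3 B3 G#3 C#4 E4.

E3 B3 G#3 C#4 E4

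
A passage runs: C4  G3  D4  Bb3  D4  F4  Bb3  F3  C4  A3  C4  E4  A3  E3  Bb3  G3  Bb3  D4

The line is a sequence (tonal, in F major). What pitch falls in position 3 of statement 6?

F3

The unit is 6 notes. Position-3 pitches of the 3 shown cells: D4, C4, Bb3.
Each moves down a 2nd. Continuing: A3 → G3 → F3.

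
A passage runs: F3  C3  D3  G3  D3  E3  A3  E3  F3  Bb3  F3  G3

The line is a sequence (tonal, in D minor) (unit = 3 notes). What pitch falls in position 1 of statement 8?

F4

The unit is 3 notes. Position-1 pitches of the 4 shown cells: F3, G3, A3, Bb3.
Carrying that up a 2nd forward: C4 → D4 → E4 → F4.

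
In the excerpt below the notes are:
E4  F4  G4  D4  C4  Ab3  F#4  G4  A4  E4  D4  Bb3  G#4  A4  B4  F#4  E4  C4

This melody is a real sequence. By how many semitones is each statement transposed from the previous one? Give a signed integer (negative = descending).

2

The 6-note cells begin on E4, F#4, G#4 — each up a 2nd from the last.
E4→F#4 is 66 − 64 = 2 semitones.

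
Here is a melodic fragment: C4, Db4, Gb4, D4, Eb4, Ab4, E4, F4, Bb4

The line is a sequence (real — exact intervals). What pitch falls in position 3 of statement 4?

C5

The unit is 3 notes. Position-3 pitches of the 3 shown cells: Gb4, Ab4, Bb4.
Each moves up a 2nd; the next is C5.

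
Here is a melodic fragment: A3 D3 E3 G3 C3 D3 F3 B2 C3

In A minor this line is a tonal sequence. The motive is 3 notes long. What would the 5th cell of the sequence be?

D3 G2 A2

Taking 3-note groups, the heads are A3, G3, F3: the pattern moves down a 2nd.
Continuing the starts: E3 → D3.
Statement 5 starts on D3 and keeps the same diatonic contour: D3 G2 A2.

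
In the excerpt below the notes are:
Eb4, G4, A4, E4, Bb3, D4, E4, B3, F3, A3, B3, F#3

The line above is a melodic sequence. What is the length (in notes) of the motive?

4

There are 12 notes; a 4-note unit gives 3 cells:
Eb4 G4 A4 E4 | Bb3 D4 E4 B3 | F3 A3 B3 F#3
Each cell is the previous one down a 4th — so the unit is 4 notes.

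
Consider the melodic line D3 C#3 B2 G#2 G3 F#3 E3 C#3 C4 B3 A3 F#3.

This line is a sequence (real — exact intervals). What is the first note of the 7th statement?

Ab5

Unit = 4 notes; the statements start on D3, G3, C4, moving up a 4th each time.
Continuing: F4 → Bb4 → Eb5 → Ab5. Statement 7 starts on Ab5.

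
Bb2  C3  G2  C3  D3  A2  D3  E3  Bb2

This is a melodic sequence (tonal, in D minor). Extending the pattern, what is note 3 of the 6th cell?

Grouping in 3s, the 3rd note of each cell is G2, A2, Bb2.
Carrying that up a 2nd forward: C3 → D3 → E3.

E3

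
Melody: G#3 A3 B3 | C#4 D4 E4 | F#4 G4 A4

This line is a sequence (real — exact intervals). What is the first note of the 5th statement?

E5

With a 3-note motive the entries are G#3, C#4, F#4, each up a 4th from the previous.
Continuing: B4 → E5. Statement 5 starts on E5.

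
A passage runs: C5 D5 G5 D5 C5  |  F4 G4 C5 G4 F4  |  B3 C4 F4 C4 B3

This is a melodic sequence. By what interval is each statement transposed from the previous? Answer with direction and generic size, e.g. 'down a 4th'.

With a 5-note motive the entries are C5, F4, B3, each down a 5th from the previous.
C5 to F4 is down a 5th.

down a 5th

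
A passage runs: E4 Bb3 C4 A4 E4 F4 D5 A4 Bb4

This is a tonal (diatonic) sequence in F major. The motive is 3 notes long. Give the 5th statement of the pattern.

Taking 3-note groups, the heads are E4, A4, D5: the pattern moves up a 4th.
Carrying on: G5 → C6.
So cell 5 is C6 G5 A5.

C6 G5 A5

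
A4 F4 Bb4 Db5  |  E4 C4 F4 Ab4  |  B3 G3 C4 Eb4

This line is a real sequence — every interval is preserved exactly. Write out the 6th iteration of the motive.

G#2 E2 A2 C3

The 4-note cells begin on A4, E4, B3 — each down a 4th from the last.
Extending down a 4th: F#3 → C#3 → G#2.
Statement 6 starts on G#2 and keeps the same exact contour: G#2 E2 A2 C3.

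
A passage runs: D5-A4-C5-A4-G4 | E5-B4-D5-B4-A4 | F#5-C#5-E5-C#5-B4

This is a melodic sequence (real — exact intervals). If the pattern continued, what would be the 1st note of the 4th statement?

Grouping in 5s, the 1st note of each cell is D5, E5, F#5.
One more up a 2nd gives G#5.

G#5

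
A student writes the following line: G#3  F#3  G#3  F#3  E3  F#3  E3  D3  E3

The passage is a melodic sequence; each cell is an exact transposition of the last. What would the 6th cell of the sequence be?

Bb2 Ab2 Bb2

Taking 3-note groups, the heads are G#3, F#3, E3: the pattern moves down a 2nd.
Extending down a 2nd: D3 → C3 → Bb2.
So cell 6 is Bb2 Ab2 Bb2.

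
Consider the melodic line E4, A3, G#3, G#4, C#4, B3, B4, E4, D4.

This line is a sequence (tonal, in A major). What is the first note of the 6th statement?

A5

Unit = 3 notes; the statements start on E4, G#4, B4, moving up a 3rd each time.
Continuing: D5 → F#5 → A5. Statement 6 starts on A5.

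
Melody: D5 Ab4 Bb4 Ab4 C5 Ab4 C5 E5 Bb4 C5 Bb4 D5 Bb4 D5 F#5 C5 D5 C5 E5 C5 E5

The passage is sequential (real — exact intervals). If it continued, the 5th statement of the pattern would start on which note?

Unit = 7 notes; the statements start on D5, E5, F#5, moving up a 2nd each time.
Continuing: G#5 → A#5. Statement 5 starts on A#5.

A#5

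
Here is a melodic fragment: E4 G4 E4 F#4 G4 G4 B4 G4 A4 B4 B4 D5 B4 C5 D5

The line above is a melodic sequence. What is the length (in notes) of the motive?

15 notes total. Splitting into 3 groups of 5:
E4 G4 E4 F#4 G4 | G4 B4 G4 A4 B4 | B4 D5 B4 C5 D5
Every group is a transposition up a 3rd of the one before; no shorter unit works.

5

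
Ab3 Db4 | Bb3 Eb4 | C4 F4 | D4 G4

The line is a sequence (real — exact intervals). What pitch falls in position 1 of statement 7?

G#4

Grouping in 2s, the 1st note of each cell is Ab3, Bb3, C4, D4.
Carrying that up a 2nd forward: E4 → F#4 → G#4.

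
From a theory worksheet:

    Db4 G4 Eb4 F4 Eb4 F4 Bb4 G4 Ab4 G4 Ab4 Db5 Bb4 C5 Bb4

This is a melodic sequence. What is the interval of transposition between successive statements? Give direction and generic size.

up a 3rd

Taking 5-note groups, the heads are Db4, F4, Ab4: the pattern moves up a 3rd.
Db4 to F4 is up a 3rd.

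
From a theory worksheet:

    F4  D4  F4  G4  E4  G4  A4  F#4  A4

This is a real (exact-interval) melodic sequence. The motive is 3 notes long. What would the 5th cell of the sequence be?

The 3-note cells begin on F4, G4, A4 — each up a 2nd from the last.
Carrying on: B4 → C#5.
From C#5 the exact shape gives C#5 A#4 C#5.

C#5 A#4 C#5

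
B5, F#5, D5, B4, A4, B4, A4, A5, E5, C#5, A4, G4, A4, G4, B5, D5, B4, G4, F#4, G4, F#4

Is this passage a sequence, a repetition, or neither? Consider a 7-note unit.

neither

Note 1 of cell 3 is B5; if this were a sequence it would be G5. No unit length gives a consistent transposition pattern.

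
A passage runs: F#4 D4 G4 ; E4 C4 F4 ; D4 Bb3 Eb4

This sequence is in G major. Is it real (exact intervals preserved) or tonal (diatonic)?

Each cell has the same semitone pattern (-4, 5) — intervals are preserved exactly.
And F4 lies outside G major, so the sequence is real rather than tonal.

real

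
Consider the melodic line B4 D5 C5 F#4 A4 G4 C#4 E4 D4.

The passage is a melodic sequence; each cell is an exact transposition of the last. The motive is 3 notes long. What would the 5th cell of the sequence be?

D#3 F#3 E3

With a 3-note motive the entries are B4, F#4, C#4, each down a 4th from the previous.
Continuing the starts: G#3 → D#3.
From D#3 the exact shape gives D#3 F#3 E3.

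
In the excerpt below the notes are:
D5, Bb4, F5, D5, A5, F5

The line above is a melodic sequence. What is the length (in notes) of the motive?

2

Try groups of 2 (3 cells in 6 notes):
D5 Bb4 | F5 D5 | A5 F5
Each cell is the previous one up a 3rd — so the unit is 2 notes.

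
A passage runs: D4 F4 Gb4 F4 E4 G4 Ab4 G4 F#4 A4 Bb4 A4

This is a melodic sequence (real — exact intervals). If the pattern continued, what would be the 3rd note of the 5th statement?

The unit is 4 notes. Position-3 pitches of the 3 shown cells: Gb4, Ab4, Bb4.
Carrying that up a 2nd forward: C5 → D5.

D5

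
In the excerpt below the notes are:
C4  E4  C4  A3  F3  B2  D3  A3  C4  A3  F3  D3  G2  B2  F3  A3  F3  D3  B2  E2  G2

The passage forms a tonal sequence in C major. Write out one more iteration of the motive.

D3 F3 D3 B2 G2 C2 E2

Taking 7-note groups, the heads are C4, A3, F3: the pattern moves down a 3rd.
Statement 4 starts on D3 and keeps the same diatonic contour: D3 F3 D3 B2 G2 C2 E2.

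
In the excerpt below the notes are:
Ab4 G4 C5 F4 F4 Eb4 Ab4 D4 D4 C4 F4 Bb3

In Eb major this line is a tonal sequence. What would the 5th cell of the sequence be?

G3 F3 Bb3 Eb3

The 4-note cells begin on Ab4, F4, D4 — each down a 3rd from the last.
Carrying on: Bb3 → G3.
Statement 5 starts on G3 and keeps the same diatonic contour: G3 F3 Bb3 Eb3.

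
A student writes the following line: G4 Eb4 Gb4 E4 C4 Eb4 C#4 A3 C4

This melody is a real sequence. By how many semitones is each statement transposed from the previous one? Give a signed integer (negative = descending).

-3

Taking 3-note groups, the heads are G4, E4, C#4: the pattern moves down a 3rd.
G4→E4 is 64 − 67 = -3 semitones.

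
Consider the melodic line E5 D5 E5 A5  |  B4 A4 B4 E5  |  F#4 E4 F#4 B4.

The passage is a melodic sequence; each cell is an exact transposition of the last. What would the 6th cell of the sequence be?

Unit = 4 notes; the statements start on E5, B4, F#4, moving down a 4th each time.
Carrying on: C#4 → G#3 → D#3.
So cell 6 is D#3 C#3 D#3 G#3.

D#3 C#3 D#3 G#3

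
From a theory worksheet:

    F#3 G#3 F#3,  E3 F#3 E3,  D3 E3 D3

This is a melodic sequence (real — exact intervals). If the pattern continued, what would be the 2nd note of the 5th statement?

The unit is 3 notes. Position-2 pitches of the 3 shown cells: G#3, F#3, E3.
Each moves down a 2nd. Continuing: D3 → C3.

C3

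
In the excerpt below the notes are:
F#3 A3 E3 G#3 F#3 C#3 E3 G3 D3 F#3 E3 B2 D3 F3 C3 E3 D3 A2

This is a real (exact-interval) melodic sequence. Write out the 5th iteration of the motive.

Bb2 Db3 Ab2 C3 Bb2 F2

Unit = 6 notes; the statements start on F#3, E3, D3, moving down a 2nd each time.
Continuing the starts: C3 → Bb2.
From Bb2 the exact shape gives Bb2 Db3 Ab2 C3 Bb2 F2.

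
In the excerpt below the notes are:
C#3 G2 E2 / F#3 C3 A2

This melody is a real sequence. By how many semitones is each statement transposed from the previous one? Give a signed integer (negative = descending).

5

With a 3-note motive the entries are C#3, F#3, each up a 4th from the previous.
C#3→F#3 is 54 − 49 = 5 semitones.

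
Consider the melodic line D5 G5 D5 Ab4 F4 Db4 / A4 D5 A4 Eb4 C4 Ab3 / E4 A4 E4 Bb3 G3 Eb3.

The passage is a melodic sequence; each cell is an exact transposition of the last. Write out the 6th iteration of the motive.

Taking 6-note groups, the heads are D5, A4, E4: the pattern moves down a 4th.
Carrying on: B3 → F#3 → C#3.
Statement 6 starts on C#3 and keeps the same exact contour: C#3 F#3 C#3 G2 E2 C2.

C#3 F#3 C#3 G2 E2 C2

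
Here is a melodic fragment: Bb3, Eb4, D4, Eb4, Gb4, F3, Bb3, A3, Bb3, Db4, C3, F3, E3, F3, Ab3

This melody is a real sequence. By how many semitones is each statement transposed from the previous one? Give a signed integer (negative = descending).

-5

Taking 5-note groups, the heads are Bb3, F3, C3: the pattern moves down a 4th.
Counting half-steps from Bb3 to F3: -5.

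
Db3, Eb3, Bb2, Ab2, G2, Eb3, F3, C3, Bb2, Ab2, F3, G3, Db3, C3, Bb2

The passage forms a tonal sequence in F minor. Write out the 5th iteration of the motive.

Ab3 Bb3 F3 Eb3 Db3

The 5-note cells begin on Db3, Eb3, F3 — each up a 2nd from the last.
Carrying on: G3 → Ab3.
Statement 5 starts on Ab3 and keeps the same diatonic contour: Ab3 Bb3 F3 Eb3 Db3.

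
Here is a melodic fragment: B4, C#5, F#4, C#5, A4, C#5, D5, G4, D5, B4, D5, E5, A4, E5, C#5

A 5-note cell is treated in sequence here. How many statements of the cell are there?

15 notes in groups of 5 gives 15/5 = 3 statements.
Starts: B4, C#5, D5 — each up a 2nd.

3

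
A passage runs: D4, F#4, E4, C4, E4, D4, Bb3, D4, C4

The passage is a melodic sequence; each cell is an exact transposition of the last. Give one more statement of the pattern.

With a 3-note motive the entries are D4, C4, Bb3, each down a 2nd from the previous.
So cell 4 is Ab3 C4 Bb3.

Ab3 C4 Bb3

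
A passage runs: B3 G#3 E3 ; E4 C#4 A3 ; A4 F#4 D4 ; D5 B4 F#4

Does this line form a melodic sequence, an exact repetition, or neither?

Note 3 of cell 4 is F#4; if this were a sequence it would be G4. No unit length gives a consistent transposition pattern.

neither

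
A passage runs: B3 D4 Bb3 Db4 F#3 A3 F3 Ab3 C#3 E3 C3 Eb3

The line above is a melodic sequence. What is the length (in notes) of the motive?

4

Try groups of 4 (3 cells in 12 notes):
B3 D4 Bb3 Db4 | F#3 A3 F3 Ab3 | C#3 E3 C3 Eb3
That's a consistent down a 4th shift per cell, and no other grouping gives one.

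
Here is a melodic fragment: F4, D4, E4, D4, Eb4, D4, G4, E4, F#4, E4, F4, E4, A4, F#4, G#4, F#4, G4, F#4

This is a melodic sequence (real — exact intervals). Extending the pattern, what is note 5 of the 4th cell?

A4

Grouping in 6s, the 5th note of each cell is Eb4, F4, G4.
Each moves up a 2nd; the next is A4.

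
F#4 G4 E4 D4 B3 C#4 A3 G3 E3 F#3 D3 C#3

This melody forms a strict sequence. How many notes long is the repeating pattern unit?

4

12 notes total. Splitting into 3 groups of 4:
F#4 G4 E4 D4 | B3 C#4 A3 G3 | E3 F#3 D3 C#3
Every group is a transposition down a 5th of the one before; no shorter unit works.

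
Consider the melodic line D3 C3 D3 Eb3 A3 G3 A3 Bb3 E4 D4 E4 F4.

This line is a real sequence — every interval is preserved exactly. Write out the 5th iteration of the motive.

F#5 E5 F#5 G5

The 4-note cells begin on D3, A3, E4 — each up a 5th from the last.
Continuing the starts: B4 → F#5.
So cell 5 is F#5 E5 F#5 G5.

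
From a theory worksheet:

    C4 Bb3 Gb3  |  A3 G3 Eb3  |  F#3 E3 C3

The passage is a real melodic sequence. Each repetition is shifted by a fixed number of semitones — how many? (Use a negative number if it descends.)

Taking 3-note groups, the heads are C4, A3, F#3: the pattern moves down a 3rd.
Counting half-steps from C4 to A3: -3.

-3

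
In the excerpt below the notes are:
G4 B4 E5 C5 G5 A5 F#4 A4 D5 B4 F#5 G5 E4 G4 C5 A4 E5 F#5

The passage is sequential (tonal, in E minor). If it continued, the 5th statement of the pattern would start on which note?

The 6-note cells begin on G4, F#4, E4 — each down a 2nd from the last.
Continuing: D4 → C4. Statement 5 starts on C4.

C4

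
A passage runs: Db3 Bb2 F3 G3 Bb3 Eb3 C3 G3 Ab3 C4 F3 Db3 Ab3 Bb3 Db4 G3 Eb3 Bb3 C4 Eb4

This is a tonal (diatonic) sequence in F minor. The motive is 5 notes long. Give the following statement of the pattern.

Taking 5-note groups, the heads are Db3, Eb3, F3, G3: the pattern moves up a 2nd.
Statement 5 starts on Ab3 and keeps the same diatonic contour: Ab3 F3 C4 Db4 F4.

Ab3 F3 C4 Db4 F4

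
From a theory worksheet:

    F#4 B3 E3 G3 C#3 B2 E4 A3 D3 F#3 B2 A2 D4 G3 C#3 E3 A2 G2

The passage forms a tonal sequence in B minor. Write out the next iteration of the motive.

With a 6-note motive the entries are F#4, E4, D4, each down a 2nd from the previous.
Statement 4 starts on C#4 and keeps the same diatonic contour: C#4 F#3 B2 D3 G2 F#2.

C#4 F#3 B2 D3 G2 F#2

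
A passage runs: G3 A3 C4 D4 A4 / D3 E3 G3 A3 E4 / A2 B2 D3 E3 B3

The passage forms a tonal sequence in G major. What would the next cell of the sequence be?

E2 F#2 A2 B2 F#3

Taking 5-note groups, the heads are G3, D3, A2: the pattern moves down a 4th.
Statement 4 starts on E2 and keeps the same diatonic contour: E2 F#2 A2 B2 F#3.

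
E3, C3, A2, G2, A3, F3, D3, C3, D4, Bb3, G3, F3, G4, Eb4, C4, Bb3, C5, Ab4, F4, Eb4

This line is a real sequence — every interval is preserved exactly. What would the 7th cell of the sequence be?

With a 4-note motive the entries are E3, A3, D4, G4, C5, each up a 4th from the previous.
Carrying on: F5 → Bb5.
From Bb5 the exact shape gives Bb5 Gb5 Eb5 Db5.

Bb5 Gb5 Eb5 Db5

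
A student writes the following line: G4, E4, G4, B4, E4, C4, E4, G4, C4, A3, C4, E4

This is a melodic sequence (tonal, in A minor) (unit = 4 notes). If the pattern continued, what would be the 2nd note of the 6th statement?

B2

Grouping in 4s, the 2nd note of each cell is E4, C4, A3.
Extending down a 3rd: F3 → D3 → B2.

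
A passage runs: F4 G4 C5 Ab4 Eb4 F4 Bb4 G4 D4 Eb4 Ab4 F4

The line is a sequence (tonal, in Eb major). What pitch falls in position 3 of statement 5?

The unit is 4 notes. Position-3 pitches of the 3 shown cells: C5, Bb4, Ab4.
Extending down a 2nd: G4 → F4.

F4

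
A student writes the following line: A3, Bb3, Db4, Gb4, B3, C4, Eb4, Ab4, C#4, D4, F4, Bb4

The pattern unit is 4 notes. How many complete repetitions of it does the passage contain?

3

12 notes in groups of 4 gives 12/4 = 3 statements.
Starts: A3, B3, C#4 — each up a 2nd.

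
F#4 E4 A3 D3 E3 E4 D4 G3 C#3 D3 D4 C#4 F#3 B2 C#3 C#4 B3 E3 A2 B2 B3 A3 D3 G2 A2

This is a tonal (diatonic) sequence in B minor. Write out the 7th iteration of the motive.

G3 F#3 B2 E2 F#2

Taking 5-note groups, the heads are F#4, E4, D4, C#4, B3: the pattern moves down a 2nd.
Extending down a 2nd: A3 → G3.
Statement 7 starts on G3 and keeps the same diatonic contour: G3 F#3 B2 E2 F#2.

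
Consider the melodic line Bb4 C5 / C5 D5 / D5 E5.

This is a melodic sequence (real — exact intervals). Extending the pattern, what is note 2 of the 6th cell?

Grouping in 2s, the 2nd note of each cell is C5, D5, E5.
Carrying that up a 2nd forward: F#5 → G#5 → A#5.

A#5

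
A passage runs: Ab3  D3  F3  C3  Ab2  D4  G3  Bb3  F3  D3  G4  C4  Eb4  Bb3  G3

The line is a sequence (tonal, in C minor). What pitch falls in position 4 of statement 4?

Grouping in 5s, the 4th note of each cell is C3, F3, Bb3.
From Bb3, up a 4th gives Eb4.

Eb4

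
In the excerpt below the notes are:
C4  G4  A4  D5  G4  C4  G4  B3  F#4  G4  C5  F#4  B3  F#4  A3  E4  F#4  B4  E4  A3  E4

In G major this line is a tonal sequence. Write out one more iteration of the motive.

G3 D4 E4 A4 D4 G3 D4

The 7-note cells begin on C4, B3, A3 — each down a 2nd from the last.
Statement 4 starts on G3 and keeps the same diatonic contour: G3 D4 E4 A4 D4 G3 D4.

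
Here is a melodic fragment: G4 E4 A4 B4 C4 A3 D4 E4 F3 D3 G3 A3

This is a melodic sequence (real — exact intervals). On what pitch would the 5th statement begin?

The 4-note cells begin on G4, C4, F3 — each down a 5th from the last.
Extending the heads down a 5th: Bb2 → Eb2.

Eb2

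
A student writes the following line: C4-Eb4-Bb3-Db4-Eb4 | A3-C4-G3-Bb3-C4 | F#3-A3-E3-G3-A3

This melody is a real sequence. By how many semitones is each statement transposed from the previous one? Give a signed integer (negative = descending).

Taking 5-note groups, the heads are C4, A3, F#3: the pattern moves down a 3rd.
C4 to A3 spans -3 semitones.

-3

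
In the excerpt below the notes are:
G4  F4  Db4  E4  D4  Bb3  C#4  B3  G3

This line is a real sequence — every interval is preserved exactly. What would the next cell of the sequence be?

A#3 G#3 E3

With a 3-note motive the entries are G4, E4, C#4, each down a 3rd from the previous.
From A#3 the exact shape gives A#3 G#3 E3.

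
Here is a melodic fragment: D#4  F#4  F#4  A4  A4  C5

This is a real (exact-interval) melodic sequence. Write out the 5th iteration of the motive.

Eb5 Gb5

The 2-note cells begin on D#4, F#4, A4 — each up a 3rd from the last.
Extending up a 3rd: C5 → Eb5.
Statement 5 starts on Eb5 and keeps the same exact contour: Eb5 Gb5.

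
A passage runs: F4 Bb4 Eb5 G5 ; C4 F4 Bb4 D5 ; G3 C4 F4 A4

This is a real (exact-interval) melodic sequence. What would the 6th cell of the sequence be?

The 4-note cells begin on F4, C4, G3 — each down a 4th from the last.
Extending down a 4th: D3 → A2 → E2.
So cell 6 is E2 A2 D3 F#3.

E2 A2 D3 F#3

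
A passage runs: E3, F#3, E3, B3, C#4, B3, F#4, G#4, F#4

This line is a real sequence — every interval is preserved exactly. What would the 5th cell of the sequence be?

G#5 A#5 G#5

The 3-note cells begin on E3, B3, F#4 — each up a 5th from the last.
Extending up a 5th: C#5 → G#5.
From G#5 the exact shape gives G#5 A#5 G#5.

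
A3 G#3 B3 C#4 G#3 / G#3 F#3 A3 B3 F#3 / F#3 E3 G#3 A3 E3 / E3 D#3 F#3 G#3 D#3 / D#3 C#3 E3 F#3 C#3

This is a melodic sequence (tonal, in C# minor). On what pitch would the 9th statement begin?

G#2

With a 5-note motive the entries are A3, G#3, F#3, E3, D#3, each down a 2nd from the previous.
Continuing: C#3 → B2 → A2 → G#2. Statement 9 starts on G#2.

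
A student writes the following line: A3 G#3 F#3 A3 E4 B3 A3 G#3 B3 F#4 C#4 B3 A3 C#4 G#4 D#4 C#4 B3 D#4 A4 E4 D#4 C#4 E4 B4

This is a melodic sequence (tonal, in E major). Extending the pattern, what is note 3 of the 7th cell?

E4

With 5-note cells, note 3 of each statement runs F#3, G#3, A3, B3, C#4.
Carrying that up a 2nd forward: D#4 → E4.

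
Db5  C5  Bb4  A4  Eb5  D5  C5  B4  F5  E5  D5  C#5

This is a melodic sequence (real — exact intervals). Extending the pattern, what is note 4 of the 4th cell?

D#5

Grouping in 4s, the 4th note of each cell is A4, B4, C#5.
One more up a 2nd gives D#5.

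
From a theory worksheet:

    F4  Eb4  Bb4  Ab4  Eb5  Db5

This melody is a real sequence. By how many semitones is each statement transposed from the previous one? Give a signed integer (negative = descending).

With a 2-note motive the entries are F4, Bb4, Eb5, each up a 4th from the previous.
Counting half-steps from F4 to Bb4: 5.

5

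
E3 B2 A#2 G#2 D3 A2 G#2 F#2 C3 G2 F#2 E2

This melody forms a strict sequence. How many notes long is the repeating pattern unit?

12 notes total. Splitting into 3 groups of 4:
E3 B2 A#2 G#2 | D3 A2 G#2 F#2 | C3 G2 F#2 E2
Each cell is the previous one down a 2nd — so the unit is 4 notes.

4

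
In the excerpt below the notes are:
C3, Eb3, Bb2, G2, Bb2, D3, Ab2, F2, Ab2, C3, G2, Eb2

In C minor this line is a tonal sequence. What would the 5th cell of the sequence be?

The 4-note cells begin on C3, Bb2, Ab2 — each down a 2nd from the last.
Continuing the starts: G2 → F2.
From F2 the diatonic shape gives F2 Ab2 Eb2 C2.

F2 Ab2 Eb2 C2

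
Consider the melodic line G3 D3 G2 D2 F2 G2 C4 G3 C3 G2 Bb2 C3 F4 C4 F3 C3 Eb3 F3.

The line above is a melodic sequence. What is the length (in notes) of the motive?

6

Try groups of 6 (3 cells in 18 notes):
G3 D3 G2 D2 F2 G2 | C4 G3 C3 G2 Bb2 C3 | F4 C4 F3 C3 Eb3 F3
Every group is a transposition up a 4th of the one before; no shorter unit works.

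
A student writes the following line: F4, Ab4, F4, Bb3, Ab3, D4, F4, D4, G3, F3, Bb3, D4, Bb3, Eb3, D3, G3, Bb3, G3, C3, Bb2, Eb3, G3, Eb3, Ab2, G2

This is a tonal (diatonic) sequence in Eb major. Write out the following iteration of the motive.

C3 Eb3 C3 F2 Eb2

Taking 5-note groups, the heads are F4, D4, Bb3, G3, Eb3: the pattern moves down a 3rd.
From C3 the diatonic shape gives C3 Eb3 C3 F2 Eb2.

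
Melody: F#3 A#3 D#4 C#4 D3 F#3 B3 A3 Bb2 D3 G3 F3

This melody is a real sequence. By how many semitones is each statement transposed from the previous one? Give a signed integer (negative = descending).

-4

Taking 4-note groups, the heads are F#3, D3, Bb2: the pattern moves down a 3rd.
F#3→D3 is 50 − 54 = -4 semitones.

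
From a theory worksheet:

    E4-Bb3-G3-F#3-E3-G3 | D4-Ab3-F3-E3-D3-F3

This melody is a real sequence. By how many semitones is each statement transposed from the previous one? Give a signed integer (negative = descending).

With a 6-note motive the entries are E4, D4, each down a 2nd from the previous.
E4 to D4 spans -2 semitones.

-2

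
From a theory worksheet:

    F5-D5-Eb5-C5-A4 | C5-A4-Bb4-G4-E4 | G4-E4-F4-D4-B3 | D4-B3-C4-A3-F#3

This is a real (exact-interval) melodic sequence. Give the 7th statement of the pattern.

Unit = 5 notes; the statements start on F5, C5, G4, D4, moving down a 4th each time.
Continuing the starts: A3 → E3 → B2.
From B2 the exact shape gives B2 G#2 A2 F#2 D#2.

B2 G#2 A2 F#2 D#2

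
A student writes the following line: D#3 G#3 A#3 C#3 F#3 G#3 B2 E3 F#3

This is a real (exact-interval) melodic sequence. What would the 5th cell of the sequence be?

G2 C3 D3

The 3-note cells begin on D#3, C#3, B2 — each down a 2nd from the last.
Continuing the starts: A2 → G2.
Statement 5 starts on G2 and keeps the same exact contour: G2 C3 D3.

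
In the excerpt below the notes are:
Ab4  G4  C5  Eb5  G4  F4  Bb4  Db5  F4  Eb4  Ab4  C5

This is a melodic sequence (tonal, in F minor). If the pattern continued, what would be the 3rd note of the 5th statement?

F4

Grouping in 4s, the 3rd note of each cell is C5, Bb4, Ab4.
Each moves down a 2nd. Continuing: G4 → F4.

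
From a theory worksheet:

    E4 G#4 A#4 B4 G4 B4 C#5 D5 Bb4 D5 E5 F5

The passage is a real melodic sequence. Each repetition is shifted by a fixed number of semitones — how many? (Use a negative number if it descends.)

3

Taking 4-note groups, the heads are E4, G4, Bb4: the pattern moves up a 3rd.
E4→G4 is 67 − 64 = 3 semitones.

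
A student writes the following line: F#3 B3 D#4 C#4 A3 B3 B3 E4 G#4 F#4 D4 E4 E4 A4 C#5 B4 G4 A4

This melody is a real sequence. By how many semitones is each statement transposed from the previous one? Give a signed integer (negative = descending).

5

With a 6-note motive the entries are F#3, B3, E4, each up a 4th from the previous.
F#3→B3 is 59 − 54 = 5 semitones.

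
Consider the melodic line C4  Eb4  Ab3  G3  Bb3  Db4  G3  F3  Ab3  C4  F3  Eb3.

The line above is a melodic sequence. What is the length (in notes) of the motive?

4

12 notes total. Splitting into 3 groups of 4:
C4 Eb4 Ab3 G3 | Bb3 Db4 G3 F3 | Ab3 C4 F3 Eb3
Each cell is the previous one down a 2nd — so the unit is 4 notes.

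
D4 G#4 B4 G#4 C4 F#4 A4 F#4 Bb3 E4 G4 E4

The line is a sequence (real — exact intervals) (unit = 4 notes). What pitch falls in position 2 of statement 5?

With 4-note cells, note 2 of each statement runs G#4, F#4, E4.
Each moves down a 2nd. Continuing: D4 → C4.

C4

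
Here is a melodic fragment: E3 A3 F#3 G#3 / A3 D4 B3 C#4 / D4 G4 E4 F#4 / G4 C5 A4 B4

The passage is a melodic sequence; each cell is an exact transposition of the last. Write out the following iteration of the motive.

The 4-note cells begin on E3, A3, D4, G4 — each up a 4th from the last.
So cell 5 is C5 F5 D5 E5.

C5 F5 D5 E5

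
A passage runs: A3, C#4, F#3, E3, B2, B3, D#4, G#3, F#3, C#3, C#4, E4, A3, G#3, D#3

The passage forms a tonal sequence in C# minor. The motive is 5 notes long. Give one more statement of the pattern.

The 5-note cells begin on A3, B3, C#4 — each up a 2nd from the last.
From D#4 the diatonic shape gives D#4 F#4 B3 A3 E3.

D#4 F#4 B3 A3 E3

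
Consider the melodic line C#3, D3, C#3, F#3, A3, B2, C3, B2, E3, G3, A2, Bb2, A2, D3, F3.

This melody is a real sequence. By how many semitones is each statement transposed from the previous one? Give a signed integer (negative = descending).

-2

Taking 5-note groups, the heads are C#3, B2, A2: the pattern moves down a 2nd.
C#3 to B2 spans -2 semitones.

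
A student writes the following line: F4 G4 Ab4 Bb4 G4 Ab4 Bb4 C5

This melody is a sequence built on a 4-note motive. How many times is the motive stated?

8 notes in groups of 4 gives 8/4 = 2 statements.
Starts: F4, G4 — each up a 2nd.

2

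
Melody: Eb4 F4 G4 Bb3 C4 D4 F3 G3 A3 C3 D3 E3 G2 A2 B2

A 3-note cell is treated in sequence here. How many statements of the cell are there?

5

15 notes in groups of 3 gives 15/3 = 5 statements.
Starts: Eb4, Bb3, F3, C3, G2 — each down a 4th.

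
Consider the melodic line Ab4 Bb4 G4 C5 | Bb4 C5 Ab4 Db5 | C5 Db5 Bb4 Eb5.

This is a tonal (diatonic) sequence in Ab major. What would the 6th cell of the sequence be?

With a 4-note motive the entries are Ab4, Bb4, C5, each up a 2nd from the previous.
Extending up a 2nd: Db5 → Eb5 → F5.
From F5 the diatonic shape gives F5 G5 Eb5 Ab5.

F5 G5 Eb5 Ab5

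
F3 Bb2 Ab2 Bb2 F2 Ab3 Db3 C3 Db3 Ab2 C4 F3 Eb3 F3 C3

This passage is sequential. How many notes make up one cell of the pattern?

Try groups of 5 (3 cells in 15 notes):
F3 Bb2 Ab2 Bb2 F2 | Ab3 Db3 C3 Db3 Ab2 | C4 F3 Eb3 F3 C3
That's a consistent up a 3rd shift per cell, and no other grouping gives one.

5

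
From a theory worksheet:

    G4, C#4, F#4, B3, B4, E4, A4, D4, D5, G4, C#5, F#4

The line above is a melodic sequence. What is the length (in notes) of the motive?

4

There are 12 notes; a 4-note unit gives 3 cells:
G4 C#4 F#4 B3 | B4 E4 A4 D4 | D5 G4 C#5 F#4
Every group is a transposition up a 3rd of the one before; no shorter unit works.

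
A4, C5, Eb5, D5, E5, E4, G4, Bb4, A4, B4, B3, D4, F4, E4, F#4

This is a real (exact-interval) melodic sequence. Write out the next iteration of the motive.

Unit = 5 notes; the statements start on A4, E4, B3, moving down a 4th each time.
So cell 4 is F#3 A3 C4 B3 C#4.

F#3 A3 C4 B3 C#4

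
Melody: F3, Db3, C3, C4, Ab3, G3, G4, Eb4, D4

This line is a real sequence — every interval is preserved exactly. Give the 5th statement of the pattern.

The 3-note cells begin on F3, C4, G4 — each up a 5th from the last.
Extending up a 5th: D5 → A5.
Statement 5 starts on A5 and keeps the same exact contour: A5 F5 E5.

A5 F5 E5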